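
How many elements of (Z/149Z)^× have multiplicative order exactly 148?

72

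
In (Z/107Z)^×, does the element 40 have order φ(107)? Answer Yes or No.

φ(107) = 107 − 1 = 106 = 2 · 53.
An element g generates (Z/107Z)^× iff g^(106/q) ≢ 1 (mod 107) for each prime q ∈ {2, 53}.
40^53 ≡ 1 (mod 107)  [q = 2: ≡ 1 ✗]
40^2 ≡ 102 (mod 107)  [q = 53: ≢ 1 ✓]
40^53 ≡ 1 shows ord(40) | 53, strictly less than φ(107); not a primitive root.

No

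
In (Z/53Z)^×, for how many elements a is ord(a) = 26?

12

φ(53) = 53 − 1 = 52 = 2^2 · 13.
In a cyclic group of order 52, there are φ(d) elements of order d for each divisor d of 52, and zero for non-divisors.
26 = 2 · 13 divides 52, and φ(26) = 12.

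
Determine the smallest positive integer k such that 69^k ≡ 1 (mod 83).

Since 69 ∈ (Z/83Z)^×, its order divides φ(83) = 83 − 1 = 82 = 2 · 41.
Divisors of 82: 1, 2, 41, 82.
Evaluate successive powers at the divisors of 82:
69^1 ≡ 69 (mod 83)
69^2 ≡ 30 (mod 83)
69^41 ≡ 1 (mod 83) ✓
Hence ord(69) = 41.

41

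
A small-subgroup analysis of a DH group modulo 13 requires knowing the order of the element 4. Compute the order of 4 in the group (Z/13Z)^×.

6

The order of 4 must divide φ(13) = 13 − 1 = 12 = 2^2 · 3.
Divisors of 12: 1, 2, 3, 4, 6, 12.
Evaluate successive powers at the divisors of 12:
4^1 ≡ 4
4^2 ≡ 3
4^3 ≡ 12
4^4 ≡ 9
4^6 ≡ 1
Therefore the multiplicative order of 4 modulo 13 is 6.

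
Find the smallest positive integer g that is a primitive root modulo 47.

φ(47) = 47 − 1 = 46 = 2 · 23.
g is a primitive root iff g^(46/q) ≢ 1 (mod 47) for each prime q ∈ {2, 23}.
g = 2: 2^23 ≡ 1 — hits 1, so not a primitive root.
g = 3: 3^23 ≡ 1 — hits 1, so not a primitive root.
g = 4: 4^23 ≡ 1 — hits 1, so not a primitive root.
g = 5: 5^23 ≡ 46; 5^2 ≡ 25 — none is 1, so 5 is a primitive root.
So 5 is the smallest generator of (Z/47Z)^×.

5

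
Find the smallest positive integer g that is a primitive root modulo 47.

5

φ(47) = 47 − 1 = 46 = 2 · 23.
g is a primitive root iff g^(46/q) ≢ 1 (mod 47) for each prime q ∈ {2, 23}.
g = 2: 2^23 ≡ 1 — hits 1, so not a primitive root.
g = 3: 3^23 ≡ 1 — hits 1, so not a primitive root.
g = 4: 4^23 ≡ 1 — hits 1, so not a primitive root.
g = 5: 5^23 ≡ 46; 5^2 ≡ 25 — none is 1, so 5 is a primitive root.
Hence the least primitive root of 47 is 5.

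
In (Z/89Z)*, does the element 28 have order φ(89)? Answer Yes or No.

φ(89) = 89 − 1 = 88 = 2^3 · 11.
Test 28^(88/q) mod 89 for each prime factor q of 88:
28^44 ≡ 88 (mod 89)  [q = 2: ≢ 1 ✓]
28^8 ≡ 39 (mod 89)  [q = 11: ≢ 1 ✓]
Every test exponent gives a nontrivial residue, hence 28 generates the full group.

Yes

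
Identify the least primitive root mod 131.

φ(131) = 131 − 1 = 130 = 2 · 5 · 13.
Test candidates g = 2, 3, … against the prime factors q ∈ {2, 5, 13} of φ(131): g is a generator iff g^(130/q) ≢ 1 for every such q.
g = 2: 2^65 ≡ 130; 2^26 ≡ 53; 2^10 ≡ 107 — none is 1, so 2 is a primitive root.
Hence the least primitive root of 131 is 2.

2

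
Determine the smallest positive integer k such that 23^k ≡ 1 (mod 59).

58

The order of 23 must divide φ(59) = 59 − 1 = 58 = 2 · 29.
Divisors of 58: 1, 2, 29, 58.
Compute 23^d (mod 59) for the divisors d until we hit 1:
23^1 ≡ 23
23^2 ≡ 57
23^29 ≡ 58
23^58 ≡ 1
Therefore the multiplicative order of 23 modulo 59 is 58.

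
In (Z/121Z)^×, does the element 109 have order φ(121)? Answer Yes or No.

φ(121) = φ(11^2) = 11·(11−1) = 110 = 2 · 5 · 11.
109 is a primitive root mod 121 iff 109^(φ(121)/q) ≢ 1 for every prime q | φ(121), i.e. q ∈ {2, 5, 11}.
109^55 ≡ 120 (mod 121)  [q = 2: ≢ 1 ✓]
109^22 ≡ 1 (mod 121)  [q = 5: ≡ 1 ✗]
109^10 ≡ 111 (mod 121)  [q = 11: ≢ 1 ✓]
The check at q = 5 fails, so 109 generates a proper subgroup.

No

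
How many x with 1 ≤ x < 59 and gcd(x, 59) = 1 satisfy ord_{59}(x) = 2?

1

φ(59) = 59 − 1 = 58 = 2 · 29.
(Z/59Z)^× is cyclic (|G| = 58); a cyclic group of order m has exactly φ(d) elements of each order d | m, and none otherwise.
2 | 58, and φ(2) = 2 − 1 = 1.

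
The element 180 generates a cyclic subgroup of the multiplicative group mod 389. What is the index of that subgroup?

4

The order of 180 must divide φ(389) = 389 − 1 = 388 = 2^2 · 97.
Divisors of 388: 1, 2, 4, 97, 194, 388.
Check 180^d mod 389 for each divisor in increasing order:
180^1 ≡ 180
180^2 ≡ 113
180^4 ≡ 321
180^97 ≡ 1
Thus |⟨180⟩| = ord(180) = 97.
[(Z/389Z)^× : ⟨180⟩] = 388/97 = 4.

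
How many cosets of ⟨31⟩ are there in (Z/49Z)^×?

7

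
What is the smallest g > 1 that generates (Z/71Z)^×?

7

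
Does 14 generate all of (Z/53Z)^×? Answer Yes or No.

Yes

φ(53) = 53 − 1 = 52 = 2^2 · 13.
It suffices to check that the order of 14 is not a proper divisor of 52: compute 14^(52/q) for q ∈ {2, 13}.
14^26 ≡ 52 (mod 53)  [q = 2: ≢ 1 ✓]
14^4 ≡ 44 (mod 53)  [q = 13: ≢ 1 ✓]
Every test exponent gives a nontrivial residue, hence 14 generates the full group.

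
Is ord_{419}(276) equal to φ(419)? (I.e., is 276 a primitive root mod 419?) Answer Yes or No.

No

φ(419) = 419 − 1 = 418 = 2 · 11 · 19.
An element g generates (Z/419Z)^× iff g^(418/q) ≢ 1 (mod 419) for each prime q ∈ {2, 11, 19}.
276^209 ≡ 1 (mod 419)  [q = 2: ≡ 1 ✗]
276^38 ≡ 13 (mod 419)  [q = 11: ≢ 1 ✓]
276^22 ≡ 7 (mod 419)  [q = 19: ≢ 1 ✓]
The check at q = 2 fails, so 276 generates a proper subgroup.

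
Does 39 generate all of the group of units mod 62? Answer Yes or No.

No

φ(62) = φ(2)·φ(31) = 1·30 = 30 = 2 · 3 · 5.
39 is a primitive root mod 62 iff 39^(φ(62)/q) ≢ 1 for every prime q | φ(62), i.e. q ∈ {2, 3, 5}.
39^15 ≡ 1 (mod 62)  [q = 2: ≡ 1 ✗]
39^10 ≡ 1 (mod 62)  [q = 3: ≡ 1 ✗]
39^6 ≡ 39 (mod 62)  [q = 5: ≢ 1 ✓]
39^15 ≡ 1 shows ord(39) | 15, strictly less than φ(62); not a primitive root.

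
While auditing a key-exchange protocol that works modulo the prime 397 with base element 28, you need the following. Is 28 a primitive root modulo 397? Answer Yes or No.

Yes

φ(397) = 397 − 1 = 396 = 2^2 · 3^2 · 11.
An element g generates (Z/397Z)^× iff g^(396/q) ≢ 1 (mod 397) for each prime q ∈ {2, 3, 11}.
28^198 ≡ 396 (mod 397)  [q = 2: ≢ 1 ✓]
28^132 ≡ 34 (mod 397)  [q = 3: ≢ 1 ✓]
28^36 ≡ 290 (mod 397)  [q = 11: ≢ 1 ✓]
None equal 1, so ord_397(28) = 396: 28 is a primitive root.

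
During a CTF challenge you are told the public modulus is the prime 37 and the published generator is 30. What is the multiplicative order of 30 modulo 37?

18

By Lagrange's theorem, ord_37(30) divides φ(37) = 37 − 1 = 36 = 2^2 · 3^2.
Divisors of 36: 1, 2, 3, 4, 6, 9, 12, 18, 36.
Test each divisor d:
30^1 ≡ 30 (mod 37)
30^2 ≡ 12 (mod 37)
30^3 ≡ 27 (mod 37)
30^4 ≡ 33 (mod 37)
30^6 ≡ 26 (mod 37)
30^9 ≡ 36 (mod 37)
30^12 ≡ 10 (mod 37)
30^18 ≡ 1 (mod 37) ✓
The smallest such exponent is 18, so the order of 30 is 18.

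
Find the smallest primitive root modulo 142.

7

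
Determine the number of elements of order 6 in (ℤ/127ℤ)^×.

2

φ(127) = 127 − 1 = 126 = 2 · 3^2 · 7.
Since (Z/127Z)^× is cyclic of order 126, the number of elements of order d is φ(d) when d | 126 and 0 otherwise.
6 = 2 · 3 divides 126, and φ(6) = 2.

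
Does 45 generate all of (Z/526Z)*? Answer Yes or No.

Yes

φ(526) = φ(2)·φ(263) = 1·262 = 262 = 2 · 131.
It suffices to check that the order of 45 is not a proper divisor of 262: compute 45^(262/q) for q ∈ {2, 131}.
45^131 ≡ 525 (mod 526)  [q = 2: ≢ 1 ✓]
45^2 ≡ 447 (mod 526)  [q = 131: ≢ 1 ✓]
None equal 1, so ord_526(45) = 262: 45 is a primitive root.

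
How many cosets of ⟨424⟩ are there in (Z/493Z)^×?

Since 424 ∈ (Z/493Z)^×, its order divides φ(493) = φ(17·29) = (17−1)·(29−1) = 16·28 = 448 = 2^6 · 7.
Divisors of 448: 1, 2, 4, 7, 8, 14, 16, 28, 32, 56, 64, 112, 224, 448.
Check 424^d mod 493 for each divisor in increasing order:
424^1 ≡ 424 (mod 493)
424^2 ≡ 324 (mod 493)
424^4 ≡ 460 (mod 493)
424^7 ≡ 220 (mod 493)
424^8 ≡ 103 (mod 493)
424^14 ≡ 86 (mod 493)
424^16 ≡ 256 (mod 493)
424^28 ≡ 1 (mod 493) ✓
So ord_493(424) = 28, hence |⟨424⟩| = 28.
Index = |(Z/493Z)^×| / |⟨424⟩| = 448 / 28 = 16.

16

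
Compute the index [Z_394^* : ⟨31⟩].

1

Since 31 ∈ (Z/394Z)^×, its order divides φ(394) = φ(2)·φ(197) = 1·196 = 196 = 2^2 · 7^2.
Divisors of 196: 1, 2, 4, 7, 14, 28, 49, 98, 196.
Check 31^d mod 394 for each divisor in increasing order:
31^1 ≡ 31
31^2 ≡ 173
31^4 ≡ 379
31^7 ≡ 325
31^14 ≡ 33
31^28 ≡ 301
31^49 ≡ 183
31^98 ≡ 393
31^196 ≡ 1
Thus |⟨31⟩| = ord(31) = 196.
[(Z/394Z)^× : ⟨31⟩] = 196/196 = 1.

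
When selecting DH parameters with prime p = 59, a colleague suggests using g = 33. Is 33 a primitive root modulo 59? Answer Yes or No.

Yes

φ(59) = 59 − 1 = 58 = 2 · 29.
33 is a primitive root mod 59 iff 33^(φ(59)/q) ≢ 1 for every prime q | φ(59), i.e. q ∈ {2, 29}.
33^29 ≡ 58 (mod 59)  [q = 2: ≢ 1 ✓]
33^2 ≡ 27 (mod 59)  [q = 29: ≢ 1 ✓]
None equal 1, so ord_59(33) = 58: 33 is a primitive root.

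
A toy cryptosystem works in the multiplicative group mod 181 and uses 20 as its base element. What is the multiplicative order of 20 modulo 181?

The order of 20 must divide φ(181) = 181 − 1 = 180 = 2^2 · 3^2 · 5.
Divisors of 180: 1, 2, 3, 4, 5, 6, 9, 10, 12, 15, 18, 20, 30, 36, 45, 60, 90, 180.
Check 20^d mod 181 for each divisor in increasing order:
20^1 ≡ 20
20^2 ≡ 38
20^3 ≡ 36
20^4 ≡ 177
20^5 ≡ 101
20^6 ≡ 29
20^9 ≡ 139
20^10 ≡ 65
20^12 ≡ 117
20^15 ≡ 49
20^18 ≡ 135
20^20 ≡ 62
20^30 ≡ 48
20^36 ≡ 125
20^45 ≡ 180
20^60 ≡ 132
20^90 ≡ 1
Therefore the multiplicative order of 20 modulo 181 is 90.

90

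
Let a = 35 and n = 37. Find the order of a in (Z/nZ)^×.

The order of 35 must divide φ(37) = 37 − 1 = 36 = 2^2 · 3^2.
Divisors of 36: 1, 2, 3, 4, 6, 9, 12, 18, 36.
Evaluate successive powers at the divisors of 36:
35^1 ≡ 35
35^2 ≡ 4
35^3 ≡ 29
35^4 ≡ 16
35^6 ≡ 27
35^9 ≡ 6
35^12 ≡ 26
35^18 ≡ 36
35^36 ≡ 1
The smallest such exponent is 36, so the order of 35 is 36.

36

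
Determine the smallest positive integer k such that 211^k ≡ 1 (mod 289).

272

Since 211 ∈ (Z/289Z)^×, its order divides φ(289) = φ(17^2) = 17·(17−1) = 272 = 2^4 · 17.
Divisors of 272: 1, 2, 4, 8, 16, 17, 34, 68, 136, 272.
Check 211^d mod 289 for each divisor in increasing order:
211^1 ≡ 211 (mod 289)
211^2 ≡ 15 (mod 289)
211^4 ≡ 225 (mod 289)
211^8 ≡ 50 (mod 289)
211^16 ≡ 188 (mod 289)
211^17 ≡ 75 (mod 289)
211^34 ≡ 134 (mod 289)
211^68 ≡ 38 (mod 289)
211^136 ≡ 288 (mod 289)
211^272 ≡ 1 (mod 289) ✓
The smallest such exponent is 272, so the order of 211 is 272.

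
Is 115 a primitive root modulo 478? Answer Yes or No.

Yes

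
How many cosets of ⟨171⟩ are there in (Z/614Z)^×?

6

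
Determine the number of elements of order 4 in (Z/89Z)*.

φ(89) = 89 − 1 = 88 = 2^3 · 11.
In a cyclic group of order 88, there are φ(d) elements of order d for each divisor d of 88, and zero for non-divisors.
4 = 2^2 divides 88, and φ(4) = 2.

2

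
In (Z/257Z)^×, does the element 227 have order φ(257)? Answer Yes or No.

φ(257) = 257 − 1 = 256 = 2^8.
Test 227^(256/q) mod 257 for each prime factor q of 256:
227^128 ≡ 1 (mod 257)  [q = 2: ≡ 1 ✗]
The check at q = 2 fails, so 227 generates a proper subgroup.

No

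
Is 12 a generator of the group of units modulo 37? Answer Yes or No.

No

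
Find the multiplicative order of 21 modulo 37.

18

ord(21) | φ(37) = 37 − 1 = 36 = 2^2 · 3^2.
Divisors of 36: 1, 2, 3, 4, 6, 9, 12, 18, 36.
Evaluate successive powers at the divisors of 36:
21^1 ≡ 21 (mod 37)
21^2 ≡ 34 (mod 37)
21^3 ≡ 11 (mod 37)
21^4 ≡ 9 (mod 37)
21^6 ≡ 10 (mod 37)
21^9 ≡ 36 (mod 37)
21^12 ≡ 26 (mod 37)
21^18 ≡ 1 (mod 37) ✓
Hence ord(21) = 18.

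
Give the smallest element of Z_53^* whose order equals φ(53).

2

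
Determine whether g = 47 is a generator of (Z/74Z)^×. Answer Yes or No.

No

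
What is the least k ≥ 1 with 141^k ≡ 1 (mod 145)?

7

Since 141 ∈ (Z/145Z)^×, its order divides φ(145) = φ(5·29) = (5−1)·(29−1) = 4·28 = 112 = 2^4 · 7.
Divisors of 112: 1, 2, 4, 7, 8, 14, 16, 28, 56, 112.
Test each divisor d:
141^1 ≡ 141 (mod 145)
141^2 ≡ 16 (mod 145)
141^4 ≡ 111 (mod 145)
141^7 ≡ 1 (mod 145) ✓
Hence ord(141) = 7.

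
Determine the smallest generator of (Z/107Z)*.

2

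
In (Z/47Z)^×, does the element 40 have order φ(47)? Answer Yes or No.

Yes

φ(47) = 47 − 1 = 46 = 2 · 23.
An element g generates (Z/47Z)^× iff g^(46/q) ≢ 1 (mod 47) for each prime q ∈ {2, 23}.
40^23 ≡ 46 (mod 47)  [q = 2: ≢ 1 ✓]
40^2 ≡ 2 (mod 47)  [q = 23: ≢ 1 ✓]
All checks pass, so 40 has order 46 and is a primitive root modulo 47.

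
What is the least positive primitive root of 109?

φ(109) = 109 − 1 = 108 = 2^2 · 3^3.
Test candidates g = 2, 3, … against the prime factors q ∈ {2, 3} of φ(109): g is a generator iff g^(108/q) ≢ 1 for every such q.
g = 2: 2^54 ≡ 108; 2^36 ≡ 1 — hits 1, so not a primitive root.
g = 3: 3^54 ≡ 1 — hits 1, so not a primitive root.
g = 4: 4^54 ≡ 1 — hits 1, so not a primitive root.
g = 5: 5^54 ≡ 1 — hits 1, so not a primitive root.
g = 6: 6^54 ≡ 108; 6^36 ≡ 63 — none is 1, so 6 is a primitive root.
So 6 is the smallest generator of (Z/109Z)^×.

6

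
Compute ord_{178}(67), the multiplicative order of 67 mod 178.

The order of 67 must divide φ(178) = φ(2)·φ(89) = 1·88 = 88 = 2^3 · 11.
Divisors of 88: 1, 2, 4, 8, 11, 22, 44, 88.
Test each divisor d:
67^1 ≡ 67
67^2 ≡ 39
67^4 ≡ 97
67^8 ≡ 153
67^11 ≡ 1
Therefore the multiplicative order of 67 modulo 178 is 11.

11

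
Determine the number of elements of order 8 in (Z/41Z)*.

φ(41) = 41 − 1 = 40 = 2^3 · 5.
In a cyclic group of order 40, there are φ(d) elements of order d for each divisor d of 40, and zero for non-divisors.
8 = 2^3 divides 40, and φ(8) = 4.

4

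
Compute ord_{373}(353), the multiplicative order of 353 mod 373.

ord(353) | φ(373) = 373 − 1 = 372 = 2^2 · 3 · 31.
Divisors of 372: 1, 2, 3, 4, 6, 12, 31, 62, 93, 124, 186, 372.
Test each divisor d:
353^1 ≡ 353 (mod 373)
353^2 ≡ 27 (mod 373)
353^3 ≡ 206 (mod 373)
353^4 ≡ 356 (mod 373)
353^6 ≡ 287 (mod 373)
353^12 ≡ 309 (mod 373)
353^31 ≡ 269 (mod 373)
353^62 ≡ 372 (mod 373)
353^93 ≡ 104 (mod 373)
353^124 ≡ 1 (mod 373) ✓
The smallest such exponent is 124, so the order of 353 is 124.

124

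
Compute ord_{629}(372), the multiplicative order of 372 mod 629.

72

The order of 372 must divide φ(629) = φ(17·37) = (17−1)·(37−1) = 16·36 = 576 = 2^6 · 3^2.
Divisors of 576: 1, 2, 3, 4, 6, 8, 9, 12, 16, 18, 24, 32, 36, 48, 64, 72, 96, 144, 192, 288, 576.
Test each divisor d:
372^1 ≡ 372
372^2 ≡ 4
372^3 ≡ 230
372^4 ≡ 16
372^6 ≡ 64
372^8 ≡ 256
372^9 ≡ 253
372^12 ≡ 322
372^16 ≡ 120
372^18 ≡ 480
372^24 ≡ 528
372^32 ≡ 562
372^36 ≡ 186
372^48 ≡ 137
372^64 ≡ 86
372^72 ≡ 1
The smallest such exponent is 72, so the order of 372 is 72.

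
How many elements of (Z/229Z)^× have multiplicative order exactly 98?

0

φ(229) = 229 − 1 = 228 = 2^2 · 3 · 19.
(Z/229Z)^× is cyclic (|G| = 228); a cyclic group of order m has exactly φ(d) elements of each order d | m, and none otherwise.
98 does not divide 228, so no element of (Z/229Z)^× has order 98.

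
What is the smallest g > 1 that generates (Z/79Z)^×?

3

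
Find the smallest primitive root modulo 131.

φ(131) = 131 − 1 = 130 = 2 · 5 · 13.
Test candidates g = 2, 3, … against the prime factors q ∈ {2, 5, 13} of φ(131): g is a generator iff g^(130/q) ≢ 1 for every such q.
g = 2: 2^65 ≡ 130; 2^26 ≡ 53; 2^10 ≡ 107 — none is 1, so 2 is a primitive root.
Hence the least primitive root of 131 is 2.

2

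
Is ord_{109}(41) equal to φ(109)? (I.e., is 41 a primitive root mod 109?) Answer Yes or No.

φ(109) = 109 − 1 = 108 = 2^2 · 3^3.
It suffices to check that the order of 41 is not a proper divisor of 108: compute 41^(108/q) for q ∈ {2, 3}.
41^54 ≡ 108 (mod 109)  [q = 2: ≢ 1 ✓]
41^36 ≡ 1 (mod 109)  [q = 3: ≡ 1 ✗]
41^36 ≡ 1 shows ord(41) | 36, strictly less than φ(109); not a primitive root.

No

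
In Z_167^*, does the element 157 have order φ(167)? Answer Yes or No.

No

φ(167) = 167 − 1 = 166 = 2 · 83.
It suffices to check that the order of 157 is not a proper divisor of 166: compute 157^(166/q) for q ∈ {2, 83}.
157^83 ≡ 1 (mod 167)  [q = 2: ≡ 1 ✗]
157^2 ≡ 100 (mod 167)  [q = 83: ≢ 1 ✓]
The check at q = 2 fails, so 157 generates a proper subgroup.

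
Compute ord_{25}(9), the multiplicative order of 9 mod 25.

ord(9) | φ(25) = φ(5^2) = 5·(5−1) = 20 = 2^2 · 5.
Divisors of 20: 1, 2, 4, 5, 10, 20.
Test each divisor d:
9^1 ≡ 9 (mod 25)
9^2 ≡ 6 (mod 25)
9^4 ≡ 11 (mod 25)
9^5 ≡ 24 (mod 25)
9^10 ≡ 1 (mod 25) ✓
So ord_25(9) = 10.

10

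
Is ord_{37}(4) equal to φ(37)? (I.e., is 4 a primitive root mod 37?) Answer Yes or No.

No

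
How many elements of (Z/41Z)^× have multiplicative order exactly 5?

φ(41) = 41 − 1 = 40 = 2^3 · 5.
(Z/41Z)^× is cyclic (|G| = 40); a cyclic group of order m has exactly φ(d) elements of each order d | m, and none otherwise.
5 | 40, and φ(5) = 5 − 1 = 4.

4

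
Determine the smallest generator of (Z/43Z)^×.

φ(43) = 43 − 1 = 42 = 2 · 3 · 7.
Test candidates g = 2, 3, … against the prime factors q ∈ {2, 3, 7} of φ(43): g is a generator iff g^(42/q) ≢ 1 for every such q.
g = 2: 2^21 ≡ 42; 2^14 ≡ 1 — hits 1, so not a primitive root.
g = 3: 3^21 ≡ 42; 3^14 ≡ 36; 3^6 ≡ 41 — none is 1, so 3 is a primitive root.
The smallest primitive root modulo 43 is 3.

3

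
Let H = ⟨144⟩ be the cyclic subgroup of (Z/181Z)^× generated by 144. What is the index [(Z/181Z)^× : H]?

The order of 144 must divide φ(181) = 181 − 1 = 180 = 2^2 · 3^2 · 5.
Divisors of 180: 1, 2, 3, 4, 5, 6, 9, 10, 12, 15, 18, 20, 30, 36, 45, 60, 90, 180.
Evaluate successive powers at the divisors of 180:
144^1 ≡ 144
144^2 ≡ 102
144^3 ≡ 27
144^4 ≡ 87
144^5 ≡ 39
144^6 ≡ 5
144^9 ≡ 135
144^10 ≡ 73
144^12 ≡ 25
144^15 ≡ 132
144^18 ≡ 125
144^20 ≡ 80
144^30 ≡ 48
144^36 ≡ 59
144^45 ≡ 1
The order of 144 is 45, so the subgroup it generates has 45 elements.
The index is φ(181) / ord(144) = 180 / 45 = 4.

4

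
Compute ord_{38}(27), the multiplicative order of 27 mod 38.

The order of 27 must divide φ(38) = φ(2)·φ(19) = 1·18 = 18 = 2 · 3^2.
Divisors of 18: 1, 2, 3, 6, 9, 18.
Compute 27^d (mod 38) for the divisors d until we hit 1:
27^1 ≡ 27 (mod 38)
27^2 ≡ 7 (mod 38)
27^3 ≡ 37 (mod 38)
27^6 ≡ 1 (mod 38) ✓
Therefore the multiplicative order of 27 modulo 38 is 6.

6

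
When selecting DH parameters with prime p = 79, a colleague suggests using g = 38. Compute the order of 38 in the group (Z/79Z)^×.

13

The order of 38 must divide φ(79) = 79 − 1 = 78 = 2 · 3 · 13.
Divisors of 78: 1, 2, 3, 6, 13, 26, 39, 78.
Compute 38^d (mod 79) for the divisors d until we hit 1:
38^1 ≡ 38
38^2 ≡ 22
38^3 ≡ 46
38^6 ≡ 62
38^13 ≡ 1
So ord_79(38) = 13.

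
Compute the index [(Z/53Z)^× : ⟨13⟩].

4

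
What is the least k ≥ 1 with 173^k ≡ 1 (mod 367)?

Since 173 ∈ (Z/367Z)^×, its order divides φ(367) = 367 − 1 = 366 = 2 · 3 · 61.
Divisors of 366: 1, 2, 3, 6, 61, 122, 183, 366.
Check 173^d mod 367 for each divisor in increasing order:
173^1 ≡ 173 (mod 367)
173^2 ≡ 202 (mod 367)
173^3 ≡ 81 (mod 367)
173^6 ≡ 322 (mod 367)
173^61 ≡ 283 (mod 367)
173^122 ≡ 83 (mod 367)
173^183 ≡ 1 (mod 367) ✓
The smallest such exponent is 183, so the order of 173 is 183.

183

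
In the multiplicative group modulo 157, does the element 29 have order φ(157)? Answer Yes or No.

No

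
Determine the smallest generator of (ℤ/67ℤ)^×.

2

φ(67) = 67 − 1 = 66 = 2 · 3 · 11.
g is a primitive root iff g^(66/q) ≢ 1 (mod 67) for each prime q ∈ {2, 3, 11}.
g = 2: 2^33 ≡ 66; 2^22 ≡ 37; 2^6 ≡ 64 — none is 1, so 2 is a primitive root.
The smallest primitive root modulo 67 is 2.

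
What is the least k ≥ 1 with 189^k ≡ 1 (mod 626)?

104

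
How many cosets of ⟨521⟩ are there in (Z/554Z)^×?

By Lagrange's theorem, ord_554(521) divides φ(554) = φ(2)·φ(277) = 1·276 = 276 = 2^2 · 3 · 23.
Divisors of 276: 1, 2, 3, 4, 6, 12, 23, 46, 69, 92, 138, 276.
Test each divisor d:
521^1 ≡ 521 (mod 554)
521^2 ≡ 535 (mod 554)
521^3 ≡ 73 (mod 554)
521^4 ≡ 361 (mod 554)
521^6 ≡ 343 (mod 554)
521^12 ≡ 201 (mod 554)
521^23 ≡ 337 (mod 554)
521^46 ≡ 553 (mod 554)
521^69 ≡ 217 (mod 554)
521^92 ≡ 1 (mod 554) ✓
The order of 521 is 92, so the subgroup it generates has 92 elements.
[(Z/554Z)^× : ⟨521⟩] = 276/92 = 3.

3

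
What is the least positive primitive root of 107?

φ(107) = 107 − 1 = 106 = 2 · 53.
Test candidates g = 2, 3, … against the prime factors q ∈ {2, 53} of φ(107): g is a generator iff g^(106/q) ≢ 1 for every such q.
g = 2: 2^53 ≡ 106; 2^2 ≡ 4 — none is 1, so 2 is a primitive root.
The smallest primitive root modulo 107 is 2.

2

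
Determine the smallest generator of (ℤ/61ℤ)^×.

φ(61) = 61 − 1 = 60 = 2^2 · 3 · 5.
g is a primitive root iff g^(60/q) ≢ 1 (mod 61) for each prime q ∈ {2, 3, 5}.
g = 2: 2^30 ≡ 60; 2^20 ≡ 47; 2^12 ≡ 9 — none is 1, so 2 is a primitive root.
So 2 is the smallest generator of (Z/61Z)^×.

2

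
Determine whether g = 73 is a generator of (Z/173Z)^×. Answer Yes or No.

φ(173) = 173 − 1 = 172 = 2^2 · 43.
An element g generates (Z/173Z)^× iff g^(172/q) ≢ 1 (mod 173) for each prime q ∈ {2, 43}.
73^86 ≡ 1 (mod 173)  [q = 2: ≡ 1 ✗]
73^4 ≡ 118 (mod 173)  [q = 43: ≢ 1 ✓]
The check at q = 2 fails, so 73 generates a proper subgroup.

No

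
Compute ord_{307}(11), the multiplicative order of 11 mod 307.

153

By Lagrange's theorem, ord_307(11) divides φ(307) = 307 − 1 = 306 = 2 · 3^2 · 17.
Divisors of 306: 1, 2, 3, 6, 9, 17, 18, 34, 51, 102, 153, 306.
Test each divisor d:
11^1 ≡ 11
11^2 ≡ 121
11^3 ≡ 103
11^6 ≡ 171
11^9 ≡ 114
11^17 ≡ 93
11^18 ≡ 102
11^34 ≡ 53
11^51 ≡ 17
11^102 ≡ 289
11^153 ≡ 1
The smallest such exponent is 153, so the order of 11 is 153.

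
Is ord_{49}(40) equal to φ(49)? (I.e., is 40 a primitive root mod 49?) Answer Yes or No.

φ(49) = φ(7^2) = 7·(7−1) = 42 = 2 · 3 · 7.
40 is a primitive root mod 49 iff 40^(φ(49)/q) ≢ 1 for every prime q | φ(49), i.e. q ∈ {2, 3, 7}.
40^21 ≡ 48 (mod 49)  [q = 2: ≢ 1 ✓]
40^14 ≡ 18 (mod 49)  [q = 3: ≢ 1 ✓]
40^6 ≡ 36 (mod 49)  [q = 7: ≢ 1 ✓]
Every test exponent gives a nontrivial residue, hence 40 generates the full group.

Yes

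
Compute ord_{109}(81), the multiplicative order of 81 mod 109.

27

The order of 81 must divide φ(109) = 109 − 1 = 108 = 2^2 · 3^3.
Divisors of 108: 1, 2, 3, 4, 6, 9, 12, 18, 27, 36, 54, 108.
Test each divisor d:
81^1 ≡ 81 (mod 109)
81^2 ≡ 21 (mod 109)
81^3 ≡ 66 (mod 109)
81^4 ≡ 5 (mod 109)
81^6 ≡ 105 (mod 109)
81^9 ≡ 63 (mod 109)
81^12 ≡ 16 (mod 109)
81^18 ≡ 45 (mod 109)
81^27 ≡ 1 (mod 109) ✓
Hence ord(81) = 27.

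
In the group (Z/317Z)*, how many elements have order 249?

0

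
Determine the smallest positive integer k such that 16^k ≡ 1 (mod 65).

The order of 16 must divide φ(65) = φ(5·13) = (5−1)·(13−1) = 4·12 = 48 = 2^4 · 3.
Divisors of 48: 1, 2, 3, 4, 6, 8, 12, 16, 24, 48.
Evaluate successive powers at the divisors of 48:
16^1 ≡ 16 (mod 65)
16^2 ≡ 61 (mod 65)
16^3 ≡ 1 (mod 65) ✓
The smallest such exponent is 3, so the order of 16 is 3.

3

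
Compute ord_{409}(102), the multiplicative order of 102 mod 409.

51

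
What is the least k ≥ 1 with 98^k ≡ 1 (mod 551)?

252

ord(98) | φ(551) = φ(19·29) = (19−1)·(29−1) = 18·28 = 504 = 2^3 · 3^2 · 7.
Divisors of 504: 1, 2, 3, 4, 6, 7, 8, 9, 12, 14, 18, 21, 24, 28, 36, 42, 56, 63, 72, 84, 126, 168, 252, 504.
Test each divisor d:
98^1 ≡ 98
98^2 ≡ 237
98^3 ≡ 84
98^4 ≡ 518
98^6 ≡ 444
98^7 ≡ 534
98^8 ≡ 538
98^9 ≡ 379
98^12 ≡ 429
98^14 ≡ 289
98^18 ≡ 381
98^21 ≡ 46
98^24 ≡ 7
98^28 ≡ 320
98^36 ≡ 248
98^42 ≡ 463
98^56 ≡ 465
98^63 ≡ 360
98^72 ≡ 343
98^84 ≡ 30
98^126 ≡ 115
98^168 ≡ 349
98^252 ≡ 1
Therefore the multiplicative order of 98 modulo 551 is 252.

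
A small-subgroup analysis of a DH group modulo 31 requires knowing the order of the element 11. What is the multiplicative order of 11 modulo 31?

Since 11 ∈ (Z/31Z)^×, its order divides φ(31) = 31 − 1 = 30 = 2 · 3 · 5.
Divisors of 30: 1, 2, 3, 5, 6, 10, 15, 30.
Compute 11^d (mod 31) for the divisors d until we hit 1:
11^1 ≡ 11 (mod 31)
11^2 ≡ 28 (mod 31)
11^3 ≡ 29 (mod 31)
11^5 ≡ 6 (mod 31)
11^6 ≡ 4 (mod 31)
11^10 ≡ 5 (mod 31)
11^15 ≡ 30 (mod 31)
11^30 ≡ 1 (mod 31) ✓
So ord_31(11) = 30.

30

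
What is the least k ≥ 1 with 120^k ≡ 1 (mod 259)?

ord(120) | φ(259) = φ(7·37) = (7−1)·(37−1) = 6·36 = 216 = 2^3 · 3^3.
Divisors of 216: 1, 2, 3, 4, 6, 8, 9, 12, 18, 24, 27, 36, 54, 72, 108, 216.
Evaluate successive powers at the divisors of 216:
120^1 ≡ 120
120^2 ≡ 155
120^3 ≡ 211
120^4 ≡ 197
120^6 ≡ 232
120^8 ≡ 218
120^9 ≡ 1
The smallest such exponent is 9, so the order of 120 is 9.

9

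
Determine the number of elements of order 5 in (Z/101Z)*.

4

φ(101) = 101 − 1 = 100 = 2^2 · 5^2.
Since (Z/101Z)^× is cyclic of order 100, the number of elements of order d is φ(d) when d | 100 and 0 otherwise.
5 | 100, and φ(5) = 5 − 1 = 4.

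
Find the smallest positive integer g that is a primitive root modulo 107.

2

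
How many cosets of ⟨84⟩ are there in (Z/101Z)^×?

ord(84) | φ(101) = 101 − 1 = 100 = 2^2 · 5^2.
Divisors of 100: 1, 2, 4, 5, 10, 20, 25, 50, 100.
Evaluate successive powers at the divisors of 100:
84^1 ≡ 84
84^2 ≡ 87
84^4 ≡ 95
84^5 ≡ 1
The order of 84 is 5, so the subgroup it generates has 5 elements.
The index is φ(101) / ord(84) = 100 / 5 = 20.

20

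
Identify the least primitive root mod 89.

φ(89) = 89 − 1 = 88 = 2^3 · 11.
Test candidates g = 2, 3, … against the prime factors q ∈ {2, 11} of φ(89): g is a generator iff g^(88/q) ≢ 1 for every such q.
g = 2: 2^44 ≡ 1 — hits 1, so not a primitive root.
g = 3: 3^44 ≡ 88; 3^8 ≡ 64 — none is 1, so 3 is a primitive root.
The smallest primitive root modulo 89 is 3.

3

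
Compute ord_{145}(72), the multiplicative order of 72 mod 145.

Since 72 ∈ (Z/145Z)^×, its order divides φ(145) = φ(5·29) = (5−1)·(29−1) = 4·28 = 112 = 2^4 · 7.
Divisors of 112: 1, 2, 4, 7, 8, 14, 16, 28, 56, 112.
Check 72^d mod 145 for each divisor in increasing order:
72^1 ≡ 72 (mod 145)
72^2 ≡ 109 (mod 145)
72^4 ≡ 136 (mod 145)
72^7 ≡ 128 (mod 145)
72^8 ≡ 81 (mod 145)
72^14 ≡ 144 (mod 145)
72^16 ≡ 36 (mod 145)
72^28 ≡ 1 (mod 145) ✓
Therefore the multiplicative order of 72 modulo 145 is 28.

28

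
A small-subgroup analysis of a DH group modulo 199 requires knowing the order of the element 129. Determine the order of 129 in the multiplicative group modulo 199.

By Lagrange's theorem, ord_199(129) divides φ(199) = 199 − 1 = 198 = 2 · 3^2 · 11.
Divisors of 198: 1, 2, 3, 6, 9, 11, 18, 22, 33, 66, 99, 198.
Compute 129^d (mod 199) for the divisors d until we hit 1:
129^1 ≡ 129 (mod 199)
129^2 ≡ 124 (mod 199)
129^3 ≡ 76 (mod 199)
129^6 ≡ 5 (mod 199)
129^9 ≡ 181 (mod 199)
129^11 ≡ 156 (mod 199)
129^18 ≡ 125 (mod 199)
129^22 ≡ 58 (mod 199)
129^33 ≡ 93 (mod 199)
129^66 ≡ 92 (mod 199)
129^99 ≡ 198 (mod 199)
129^198 ≡ 1 (mod 199) ✓
Hence ord(129) = 198.

198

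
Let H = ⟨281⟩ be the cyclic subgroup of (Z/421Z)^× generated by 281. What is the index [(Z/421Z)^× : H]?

ord(281) | φ(421) = 421 − 1 = 420 = 2^2 · 3 · 5 · 7.
Divisors of 420: 1, 2, 3, 4, 5, 6, 7, 10, 12, 14, 15, 20, 21, 28, 30, 35, 42, 60, 70, 84, 105, 140, 210, 420.
Compute 281^d (mod 421) for the divisors d until we hit 1:
281^1 ≡ 281 (mod 421)
281^2 ≡ 234 (mod 421)
281^3 ≡ 78 (mod 421)
281^4 ≡ 26 (mod 421)
281^5 ≡ 149 (mod 421)
281^6 ≡ 190 (mod 421)
281^7 ≡ 344 (mod 421)
281^10 ≡ 309 (mod 421)
281^12 ≡ 315 (mod 421)
281^14 ≡ 35 (mod 421)
281^15 ≡ 152 (mod 421)
281^20 ≡ 335 (mod 421)
281^21 ≡ 252 (mod 421)
281^28 ≡ 383 (mod 421)
281^30 ≡ 370 (mod 421)
281^35 ≡ 400 (mod 421)
281^42 ≡ 354 (mod 421)
281^60 ≡ 75 (mod 421)
281^70 ≡ 20 (mod 421)
281^84 ≡ 279 (mod 421)
281^105 ≡ 1 (mod 421) ✓
So ord_421(281) = 105, hence |⟨281⟩| = 105.
The index is φ(421) / ord(281) = 420 / 105 = 4.

4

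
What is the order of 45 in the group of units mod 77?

By Lagrange's theorem, ord_77(45) divides φ(77) = φ(7·11) = (7−1)·(11−1) = 6·10 = 60 = 2^2 · 3 · 5.
Divisors of 60: 1, 2, 3, 4, 5, 6, 10, 12, 15, 20, 30, 60.
Test each divisor d:
45^1 ≡ 45 (mod 77)
45^2 ≡ 23 (mod 77)
45^3 ≡ 34 (mod 77)
45^4 ≡ 67 (mod 77)
45^5 ≡ 12 (mod 77)
45^6 ≡ 1 (mod 77) ✓
The smallest such exponent is 6, so the order of 45 is 6.

6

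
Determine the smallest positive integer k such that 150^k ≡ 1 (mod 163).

ord(150) | φ(163) = 163 − 1 = 162 = 2 · 3^4.
Divisors of 162: 1, 2, 3, 6, 9, 18, 27, 54, 81, 162.
Evaluate successive powers at the divisors of 162:
150^1 ≡ 150 (mod 163)
150^2 ≡ 6 (mod 163)
150^3 ≡ 85 (mod 163)
150^6 ≡ 53 (mod 163)
150^9 ≡ 104 (mod 163)
150^18 ≡ 58 (mod 163)
150^27 ≡ 1 (mod 163) ✓
Hence ord(150) = 27.

27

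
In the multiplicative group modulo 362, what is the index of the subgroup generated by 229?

Since 229 ∈ (Z/362Z)^×, its order divides φ(362) = φ(2)·φ(181) = 1·180 = 180 = 2^2 · 3^2 · 5.
Divisors of 180: 1, 2, 3, 4, 5, 6, 9, 10, 12, 15, 18, 20, 30, 36, 45, 60, 90, 180.
Evaluate successive powers at the divisors of 180:
229^1 ≡ 229 (mod 362)
229^2 ≡ 313 (mod 362)
229^3 ≡ 1 (mod 362) ✓
So ord_362(229) = 3, hence |⟨229⟩| = 3.
[(Z/362Z)^× : ⟨229⟩] = 180/3 = 60.

60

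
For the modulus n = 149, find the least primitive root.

2

φ(149) = 149 − 1 = 148 = 2^2 · 37.
Test candidates g = 2, 3, … against the prime factors q ∈ {2, 37} of φ(149): g is a generator iff g^(148/q) ≢ 1 for every such q.
g = 2: 2^74 ≡ 148; 2^4 ≡ 16 — none is 1, so 2 is a primitive root.
The smallest primitive root modulo 149 is 2.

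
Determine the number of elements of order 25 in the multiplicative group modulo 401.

φ(401) = 401 − 1 = 400 = 2^4 · 5^2.
In a cyclic group of order 400, there are φ(d) elements of order d for each divisor d of 400, and zero for non-divisors.
25 = 5^2 divides 400, and φ(25) = 20.

20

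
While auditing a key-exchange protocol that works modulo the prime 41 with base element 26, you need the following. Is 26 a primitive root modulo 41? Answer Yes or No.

φ(41) = 41 − 1 = 40 = 2^3 · 5.
Test 26^(40/q) mod 41 for each prime factor q of 40:
26^20 ≡ 40 (mod 41)  [q = 2: ≢ 1 ✓]
26^8 ≡ 18 (mod 41)  [q = 5: ≢ 1 ✓]
Every test exponent gives a nontrivial residue, hence 26 generates the full group.

Yes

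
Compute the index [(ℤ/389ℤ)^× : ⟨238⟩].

1

Since 238 ∈ (Z/389Z)^×, its order divides φ(389) = 389 − 1 = 388 = 2^2 · 97.
Divisors of 388: 1, 2, 4, 97, 194, 388.
Compute 238^d (mod 389) for the divisors d until we hit 1:
238^1 ≡ 238
238^2 ≡ 239
238^4 ≡ 327
238^97 ≡ 115
238^194 ≡ 388
238^388 ≡ 1
So ord_389(238) = 388, hence |⟨238⟩| = 388.
Index = |(Z/389Z)^×| / |⟨238⟩| = 388 / 388 = 1.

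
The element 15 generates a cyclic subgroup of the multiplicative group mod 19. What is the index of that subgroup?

ord(15) | φ(19) = 19 − 1 = 18 = 2 · 3^2.
Divisors of 18: 1, 2, 3, 6, 9, 18.
Evaluate successive powers at the divisors of 18:
15^1 ≡ 15
15^2 ≡ 16
15^3 ≡ 12
15^6 ≡ 11
15^9 ≡ 18
15^18 ≡ 1
The order of 15 is 18, so the subgroup it generates has 18 elements.
[(Z/19Z)^× : ⟨15⟩] = 18/18 = 1.

1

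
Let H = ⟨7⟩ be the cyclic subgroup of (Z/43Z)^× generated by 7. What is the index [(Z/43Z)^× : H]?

7

By Lagrange's theorem, ord_43(7) divides φ(43) = 43 − 1 = 42 = 2 · 3 · 7.
Divisors of 42: 1, 2, 3, 6, 7, 14, 21, 42.
Test each divisor d:
7^1 ≡ 7 (mod 43)
7^2 ≡ 6 (mod 43)
7^3 ≡ 42 (mod 43)
7^6 ≡ 1 (mod 43) ✓
The order of 7 is 6, so the subgroup it generates has 6 elements.
The index is φ(43) / ord(7) = 42 / 6 = 7.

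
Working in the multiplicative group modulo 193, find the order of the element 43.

8

The order of 43 must divide φ(193) = 193 − 1 = 192 = 2^6 · 3.
Divisors of 192: 1, 2, 3, 4, 6, 8, 12, 16, 24, 32, 48, 64, 96, 192.
Compute 43^d (mod 193) for the divisors d until we hit 1:
43^1 ≡ 43
43^2 ≡ 112
43^3 ≡ 184
43^4 ≡ 192
43^6 ≡ 81
43^8 ≡ 1
Hence ord(43) = 8.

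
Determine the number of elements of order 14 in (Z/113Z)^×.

6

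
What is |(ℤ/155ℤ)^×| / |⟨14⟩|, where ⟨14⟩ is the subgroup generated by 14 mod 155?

4

ord(14) | φ(155) = φ(5·31) = (5−1)·(31−1) = 4·30 = 120 = 2^3 · 3 · 5.
Divisors of 120: 1, 2, 3, 4, 5, 6, 8, 10, 12, 15, 20, 24, 30, 40, 60, 120.
Check 14^d mod 155 for each divisor in increasing order:
14^1 ≡ 14
14^2 ≡ 41
14^3 ≡ 109
14^4 ≡ 131
14^5 ≡ 129
14^6 ≡ 101
14^8 ≡ 111
14^10 ≡ 56
14^12 ≡ 126
14^15 ≡ 94
14^20 ≡ 36
14^24 ≡ 66
14^30 ≡ 1
So ord_155(14) = 30, hence |⟨14⟩| = 30.
Index = |(Z/155Z)^×| / |⟨14⟩| = 120 / 30 = 4.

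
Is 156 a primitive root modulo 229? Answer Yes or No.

Yes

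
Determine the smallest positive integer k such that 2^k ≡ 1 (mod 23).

The order of 2 must divide φ(23) = 23 − 1 = 22 = 2 · 11.
Divisors of 22: 1, 2, 11, 22.
Compute 2^d (mod 23) for the divisors d until we hit 1:
2^1 ≡ 2 (mod 23)
2^2 ≡ 4 (mod 23)
2^11 ≡ 1 (mod 23) ✓
Hence ord(2) = 11.

11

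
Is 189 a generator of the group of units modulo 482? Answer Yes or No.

φ(482) = φ(2)·φ(241) = 1·240 = 240 = 2^4 · 3 · 5.
Test 189^(240/q) mod 482 for each prime factor q of 240:
189^120 ≡ 481 (mod 482)  [q = 2: ≢ 1 ✓]
189^80 ≡ 15 (mod 482)  [q = 3: ≢ 1 ✓]
189^48 ≡ 87 (mod 482)  [q = 5: ≢ 1 ✓]
None equal 1, so ord_482(189) = 240: 189 is a primitive root.

Yes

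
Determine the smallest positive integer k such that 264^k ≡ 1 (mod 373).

The order of 264 must divide φ(373) = 373 − 1 = 372 = 2^2 · 3 · 31.
Divisors of 372: 1, 2, 3, 4, 6, 12, 31, 62, 93, 124, 186, 372.
Compute 264^d (mod 373) for the divisors d until we hit 1:
264^1 ≡ 264
264^2 ≡ 318
264^3 ≡ 27
264^4 ≡ 41
264^6 ≡ 356
264^12 ≡ 289
264^31 ≡ 372
264^62 ≡ 1
Hence ord(264) = 62.

62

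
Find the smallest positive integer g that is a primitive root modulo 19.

2

φ(19) = 19 − 1 = 18 = 2 · 3^2.
g is a primitive root iff g^(18/q) ≢ 1 (mod 19) for each prime q ∈ {2, 3}.
g = 2: 2^9 ≡ 18; 2^6 ≡ 7 — none is 1, so 2 is a primitive root.
So 2 is the smallest generator of (Z/19Z)^×.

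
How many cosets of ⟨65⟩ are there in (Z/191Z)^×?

2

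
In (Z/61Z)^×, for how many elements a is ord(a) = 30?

8

φ(61) = 61 − 1 = 60 = 2^2 · 3 · 5.
In a cyclic group of order 60, there are φ(d) elements of order d for each divisor d of 60, and zero for non-divisors.
30 = 2 · 3 · 5 divides 60, and φ(30) = 8.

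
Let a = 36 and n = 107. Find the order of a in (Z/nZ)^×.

The order of 36 must divide φ(107) = 107 − 1 = 106 = 2 · 53.
Divisors of 106: 1, 2, 53, 106.
Compute 36^d (mod 107) for the divisors d until we hit 1:
36^1 ≡ 36 (mod 107)
36^2 ≡ 12 (mod 107)
36^53 ≡ 1 (mod 107) ✓
So ord_107(36) = 53.

53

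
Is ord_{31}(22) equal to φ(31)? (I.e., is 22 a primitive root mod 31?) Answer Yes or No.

Yes

φ(31) = 31 − 1 = 30 = 2 · 3 · 5.
An element g generates (Z/31Z)^× iff g^(30/q) ≢ 1 (mod 31) for each prime q ∈ {2, 3, 5}.
22^15 ≡ 30 (mod 31)  [q = 2: ≢ 1 ✓]
22^10 ≡ 5 (mod 31)  [q = 3: ≢ 1 ✓]
22^6 ≡ 8 (mod 31)  [q = 5: ≢ 1 ✓]
All checks pass, so 22 has order 30 and is a primitive root modulo 31.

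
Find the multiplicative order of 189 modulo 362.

ord(189) | φ(362) = φ(2)·φ(181) = 1·180 = 180 = 2^2 · 3^2 · 5.
Divisors of 180: 1, 2, 3, 4, 5, 6, 9, 10, 12, 15, 18, 20, 30, 36, 45, 60, 90, 180.
Compute 189^d (mod 362) for the divisors d until we hit 1:
189^1 ≡ 189
189^2 ≡ 245
189^3 ≡ 331
189^4 ≡ 295
189^5 ≡ 7
189^6 ≡ 237
189^9 ≡ 255
189^10 ≡ 49
189^12 ≡ 59
189^15 ≡ 343
189^18 ≡ 227
189^20 ≡ 229
189^30 ≡ 361
189^36 ≡ 125
189^45 ≡ 19
189^60 ≡ 1
Hence ord(189) = 60.

60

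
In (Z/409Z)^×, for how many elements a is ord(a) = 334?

0

φ(409) = 409 − 1 = 408 = 2^3 · 3 · 17.
(Z/409Z)^× is cyclic (|G| = 408); a cyclic group of order m has exactly φ(d) elements of each order d | m, and none otherwise.
334 does not divide 408, so no element of (Z/409Z)^× has order 334.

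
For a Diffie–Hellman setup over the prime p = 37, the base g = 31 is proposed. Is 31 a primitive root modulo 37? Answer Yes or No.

φ(37) = 37 − 1 = 36 = 2^2 · 3^2.
An element g generates (Z/37Z)^× iff g^(36/q) ≢ 1 (mod 37) for each prime q ∈ {2, 3}.
31^18 ≡ 36 (mod 37)  [q = 2: ≢ 1 ✓]
31^12 ≡ 1 (mod 37)  [q = 3: ≡ 1 ✗]
The check at q = 3 fails, so 31 generates a proper subgroup.

No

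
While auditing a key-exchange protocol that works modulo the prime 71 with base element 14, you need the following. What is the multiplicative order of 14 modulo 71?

The order of 14 must divide φ(71) = 71 − 1 = 70 = 2 · 5 · 7.
Divisors of 70: 1, 2, 5, 7, 10, 14, 35, 70.
Evaluate successive powers at the divisors of 70:
14^1 ≡ 14
14^2 ≡ 54
14^5 ≡ 70
14^7 ≡ 17
14^10 ≡ 1
Hence ord(14) = 10.

10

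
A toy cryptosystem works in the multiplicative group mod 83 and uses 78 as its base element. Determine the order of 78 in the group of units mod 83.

41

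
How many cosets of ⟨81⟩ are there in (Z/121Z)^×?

22

ord(81) | φ(121) = φ(11^2) = 11·(11−1) = 110 = 2 · 5 · 11.
Divisors of 110: 1, 2, 5, 10, 11, 22, 55, 110.
Compute 81^d (mod 121) for the divisors d until we hit 1:
81^1 ≡ 81 (mod 121)
81^2 ≡ 27 (mod 121)
81^5 ≡ 1 (mod 121) ✓
So ord_121(81) = 5, hence |⟨81⟩| = 5.
The index is φ(121) / ord(81) = 110 / 5 = 22.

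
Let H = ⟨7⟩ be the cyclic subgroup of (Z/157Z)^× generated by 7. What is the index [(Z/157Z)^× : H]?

The order of 7 must divide φ(157) = 157 − 1 = 156 = 2^2 · 3 · 13.
Divisors of 156: 1, 2, 3, 4, 6, 12, 13, 26, 39, 52, 78, 156.
Compute 7^d (mod 157) for the divisors d until we hit 1:
7^1 ≡ 7 (mod 157)
7^2 ≡ 49 (mod 157)
7^3 ≡ 29 (mod 157)
7^4 ≡ 46 (mod 157)
7^6 ≡ 56 (mod 157)
7^12 ≡ 153 (mod 157)
7^13 ≡ 129 (mod 157)
7^26 ≡ 156 (mod 157)
7^39 ≡ 28 (mod 157)
7^52 ≡ 1 (mod 157) ✓
The order of 7 is 52, so the subgroup it generates has 52 elements.
The index is φ(157) / ord(7) = 156 / 52 = 3.

3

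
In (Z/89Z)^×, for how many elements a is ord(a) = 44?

20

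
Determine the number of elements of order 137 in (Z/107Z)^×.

0

φ(107) = 107 − 1 = 106 = 2 · 53.
(Z/107Z)^× is cyclic (|G| = 106); a cyclic group of order m has exactly φ(d) elements of each order d | m, and none otherwise.
Since 137 ∤ 106, the count is 0.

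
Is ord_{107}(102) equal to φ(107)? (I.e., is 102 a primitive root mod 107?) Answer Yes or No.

φ(107) = 107 − 1 = 106 = 2 · 53.
Test 102^(106/q) mod 107 for each prime factor q of 106:
102^53 ≡ 1 (mod 107)  [q = 2: ≡ 1 ✗]
102^2 ≡ 25 (mod 107)  [q = 53: ≢ 1 ✓]
102^53 ≡ 1 shows ord(102) | 53, strictly less than φ(107); not a primitive root.

No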